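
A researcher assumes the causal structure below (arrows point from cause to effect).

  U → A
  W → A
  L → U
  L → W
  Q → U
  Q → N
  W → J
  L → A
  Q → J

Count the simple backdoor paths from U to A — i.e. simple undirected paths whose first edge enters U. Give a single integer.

4

A backdoor path from U to A is any simple undirected path whose first edge points into U (i.e. leaves U via a parent).
Parents of U: {L, Q}.
Enumerating:
  P1: U <- L -> W -> A
  P2: U <- L -> A
  P3: U <- Q -> J <- W <- L -> A
  P4: U <- Q -> J <- W -> A
That exhausts the simple backdoor paths. Count: 4.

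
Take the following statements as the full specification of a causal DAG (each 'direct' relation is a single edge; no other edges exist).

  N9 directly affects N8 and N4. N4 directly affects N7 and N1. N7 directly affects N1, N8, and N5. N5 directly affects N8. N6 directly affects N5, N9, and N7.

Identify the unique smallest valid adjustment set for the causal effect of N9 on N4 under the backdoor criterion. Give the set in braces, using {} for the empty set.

Variables eligible for adjustment (non-descendants of N9, excluding N9 and N4): {N6}.
Backdoor paths from N9 to N4:
  P1: N9 <- N6 -> N7 <- N4
  P2: N9 <- N6 -> N7 -> N1 <- N4
  P3: N9 <- N6 -> N5 <- N7 <- N4
  P4: N9 <- N6 -> N5 <- N7 -> N1 <- N4
  P5: N9 <- N6 -> N5 -> N8 <- N7 <- N4
  P6: N9 <- N6 -> N5 -> N8 <- N7 -> N1 <- N4
Each backdoor path contains an unconditioned collider, so every path is already blocked with the empty conditioning set:
  P1: blocked at collider N7 (neither it nor any descendant is in the conditioning set).
  P2: blocked at collider N1 (neither it nor any descendant is in the conditioning set).
  P3: blocked at collider N5 (neither it nor any descendant is in the conditioning set).
  P4: blocked at collider N5 (neither it nor any descendant is in the conditioning set).
  P5: blocked at collider N8 (neither it nor any descendant is in the conditioning set).
  P6: blocked at collider N8 (neither it nor any descendant is in the conditioning set).
The empty set is therefore the unique smallest valid set.

{}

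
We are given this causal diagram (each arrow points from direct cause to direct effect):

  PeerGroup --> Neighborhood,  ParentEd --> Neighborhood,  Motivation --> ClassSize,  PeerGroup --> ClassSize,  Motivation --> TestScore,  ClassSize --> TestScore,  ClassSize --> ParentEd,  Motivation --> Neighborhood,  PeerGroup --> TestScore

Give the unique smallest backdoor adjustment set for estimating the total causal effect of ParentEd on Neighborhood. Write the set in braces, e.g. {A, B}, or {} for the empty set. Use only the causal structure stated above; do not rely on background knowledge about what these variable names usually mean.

Variables eligible for adjustment (non-descendants of ParentEd, excluding ParentEd and Neighborhood): {ClassSize, Motivation, PeerGroup, TestScore}.
Backdoor paths from ParentEd to Neighborhood:
  P1: ParentEd <- ClassSize <- PeerGroup -> TestScore <- Motivation -> Neighborhood
  P2: ParentEd <- ClassSize <- PeerGroup -> Neighborhood
  P3: ParentEd <- ClassSize <- Motivation -> TestScore <- PeerGroup -> Neighborhood
  P4: ParentEd <- ClassSize <- Motivation -> Neighborhood
  P5: ParentEd <- ClassSize -> TestScore <- PeerGroup -> Neighborhood
  P6: ParentEd <- ClassSize -> TestScore <- Motivation -> Neighborhood
The empty set is not sufficient: P2 (ParentEd <- ClassSize <- PeerGroup -> Neighborhood) has no collider blocking it and no conditioned non-collider, so it is open.
Try {ClassSize}:
  P1: blocked at chain node ClassSize ∈ conditioning set.
  P2: blocked at chain node ClassSize ∈ conditioning set.
  P3: blocked at chain node ClassSize ∈ conditioning set.
  P4: blocked at chain node ClassSize ∈ conditioning set.
  P5: blocked at fork node ClassSize ∈ conditioning set.
  P6: blocked at fork node ClassSize ∈ conditioning set.
{ClassSize} contains no descendant of ParentEd and blocks every backdoor path.
No other singleton works — e.g. {PeerGroup} leaves P4 open — so {ClassSize} is the unique smallest valid adjustment set.

{ClassSize}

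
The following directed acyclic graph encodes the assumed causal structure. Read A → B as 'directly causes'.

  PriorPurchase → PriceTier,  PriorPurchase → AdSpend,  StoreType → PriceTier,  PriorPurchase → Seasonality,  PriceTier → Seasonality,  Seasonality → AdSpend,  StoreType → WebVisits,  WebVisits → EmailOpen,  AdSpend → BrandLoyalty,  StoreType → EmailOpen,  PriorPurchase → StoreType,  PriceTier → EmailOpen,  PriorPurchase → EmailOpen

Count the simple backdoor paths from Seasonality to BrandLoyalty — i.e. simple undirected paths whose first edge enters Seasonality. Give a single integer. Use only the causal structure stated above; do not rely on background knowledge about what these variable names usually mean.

A backdoor path from Seasonality to BrandLoyalty is any simple undirected path whose first edge points into Seasonality (i.e. leaves Seasonality via a parent).
Parents of Seasonality: {PriceTier, PriorPurchase}.
Enumerating:
  P1: Seasonality <- PriorPurchase -> AdSpend -> BrandLoyalty
  P2: Seasonality <- PriceTier <- PriorPurchase -> AdSpend -> BrandLoyalty
  P3: Seasonality <- PriceTier <- StoreType <- PriorPurchase -> AdSpend -> BrandLoyalty
  P4: Seasonality <- PriceTier <- StoreType -> WebVisits -> EmailOpen <- PriorPurchase -> AdSpend -> BrandLoyalty
  P5: Seasonality <- PriceTier <- StoreType -> EmailOpen <- PriorPurchase -> AdSpend -> BrandLoyalty
  P6: Seasonality <- PriceTier -> EmailOpen <- PriorPurchase -> AdSpend -> BrandLoyalty
  P7: Seasonality <- PriceTier -> EmailOpen <- StoreType <- PriorPurchase -> AdSpend -> BrandLoyalty
  P8: Seasonality <- PriceTier -> EmailOpen <- WebVisits <- StoreType <- PriorPurchase -> AdSpend -> BrandLoyalty
That exhausts the simple backdoor paths. Count: 8.

8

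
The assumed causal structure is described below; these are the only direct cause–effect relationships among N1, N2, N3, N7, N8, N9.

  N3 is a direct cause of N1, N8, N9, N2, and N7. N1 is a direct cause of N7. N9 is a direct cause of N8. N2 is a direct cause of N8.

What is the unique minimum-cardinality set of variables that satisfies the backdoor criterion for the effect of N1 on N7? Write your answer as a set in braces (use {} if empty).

{N3}

Variables eligible for adjustment (non-descendants of N1, excluding N1 and N7): {N2, N3, N8, N9}.
Backdoor paths from N1 to N7:
  P1: N1 <- N3 -> N7
The empty set is not sufficient: P1 (N1 <- N3 -> N7) has no collider blocking it and no conditioned non-collider, so it is open.
Try {N3}:
  P1: blocked at fork node N3 ∈ conditioning set.
{N3} contains no descendant of N1 and blocks every backdoor path.
No other singleton works — e.g. {N9} leaves P1 open — so {N3} is the unique smallest valid adjustment set.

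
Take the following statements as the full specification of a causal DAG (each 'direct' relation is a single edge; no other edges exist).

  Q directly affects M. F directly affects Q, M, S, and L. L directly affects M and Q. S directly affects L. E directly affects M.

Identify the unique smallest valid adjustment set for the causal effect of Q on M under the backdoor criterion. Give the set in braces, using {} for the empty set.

{F, L}

Variables eligible for adjustment (non-descendants of Q, excluding Q and M): {E, F, L, S}.
Backdoor paths from Q to M:
  P1: Q <- F -> S -> L -> M
  P2: Q <- F -> L -> M
  P3: Q <- F -> M
  P4: Q <- L <- F -> M
  P5: Q <- L <- S <- F -> M
  P6: Q <- L -> M
The empty set is not sufficient: P1 (Q <- F -> S -> L -> M) has no collider blocking it and no conditioned non-collider, so it is open.
Try {F, L}:
  P1: blocked at fork node F ∈ conditioning set.
  P2: blocked at fork node F ∈ conditioning set.
  P3: blocked at fork node F ∈ conditioning set.
  P4: blocked at chain node L ∈ conditioning set.
  P5: blocked at chain node L ∈ conditioning set.
  P6: blocked at fork node L ∈ conditioning set.
{F, L} contains no descendant of Q and blocks every backdoor path.
Every element of {F, L} is needed (dropping F leaves P3 open; dropping L leaves P6 open), so no proper subset is valid.
Among all size-2 subsets of the eligible variables, only {F, L} blocks every backdoor path, so it is the unique smallest valid adjustment set.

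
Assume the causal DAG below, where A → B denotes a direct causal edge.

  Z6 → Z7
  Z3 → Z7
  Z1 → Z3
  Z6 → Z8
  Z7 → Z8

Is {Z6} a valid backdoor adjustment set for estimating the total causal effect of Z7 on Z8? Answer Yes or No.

Backdoor paths from Z7 to Z8 (paths whose first edge points into Z7):
  P1: Z7 <- Z6 -> Z8
Condition 1 (no descendant of Z7 in the set): holds — descendants of Z7 are {Z8}; none are in {Z6}.
Condition 2 (every backdoor path blocked by {Z6}):
  P1: blocked at fork node Z6 ∈ conditioning set.
{Z6} satisfies the backdoor criterion.

Yes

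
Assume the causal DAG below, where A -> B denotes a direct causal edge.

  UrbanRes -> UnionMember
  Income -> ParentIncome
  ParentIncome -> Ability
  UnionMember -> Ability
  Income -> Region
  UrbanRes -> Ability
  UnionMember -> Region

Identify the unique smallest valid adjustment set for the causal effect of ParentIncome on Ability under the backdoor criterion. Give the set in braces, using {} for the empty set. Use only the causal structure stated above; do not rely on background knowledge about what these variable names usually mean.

{}

Variables eligible for adjustment (non-descendants of ParentIncome, excluding ParentIncome and Ability): {Income, Region, UnionMember, UrbanRes}.
Backdoor paths from ParentIncome to Ability:
  P1: ParentIncome <- Income -> Region <- UnionMember <- UrbanRes -> Ability
  P2: ParentIncome <- Income -> Region <- UnionMember -> Ability
Each backdoor path contains an unconditioned collider, so every path is already blocked with the empty conditioning set:
  P1: blocked at collider Region (neither it nor any descendant is in the conditioning set).
  P2: blocked at collider Region (neither it nor any descendant is in the conditioning set).
The empty set is therefore the unique smallest valid set.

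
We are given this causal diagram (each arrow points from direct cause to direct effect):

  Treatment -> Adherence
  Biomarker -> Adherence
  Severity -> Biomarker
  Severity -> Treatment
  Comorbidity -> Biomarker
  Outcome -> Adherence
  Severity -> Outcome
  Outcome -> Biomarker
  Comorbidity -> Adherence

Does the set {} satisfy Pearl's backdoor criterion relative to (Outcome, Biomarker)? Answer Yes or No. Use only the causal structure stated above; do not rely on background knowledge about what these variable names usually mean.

Backdoor paths from Outcome to Biomarker (paths whose first edge points into Outcome):
  P1: Outcome <- Severity -> Treatment -> Adherence <- Comorbidity -> Biomarker
  P2: Outcome <- Severity -> Treatment -> Adherence <- Biomarker
  P3: Outcome <- Severity -> Biomarker
Condition 1 (no descendant of Outcome in the set): holds — descendants of Outcome are {Adherence, Biomarker}; none are in {}.
Condition 2 (every backdoor path blocked by {}):
  P1: blocked at collider Adherence (neither it nor any descendant is in the conditioning set).
  P2: blocked at collider Adherence (neither it nor any descendant is in the conditioning set).
  P3: open — no interior node is in the conditioning set.
{} does not satisfy the backdoor criterion.

No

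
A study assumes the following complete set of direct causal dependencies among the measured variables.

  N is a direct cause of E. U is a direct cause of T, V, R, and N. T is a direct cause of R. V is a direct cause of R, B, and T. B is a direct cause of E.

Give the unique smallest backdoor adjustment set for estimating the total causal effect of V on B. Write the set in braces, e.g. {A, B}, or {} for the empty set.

{}

Variables eligible for adjustment (non-descendants of V, excluding V and B): {N, U}.
Backdoor paths from V to B:
  P1: V <- U -> N -> E <- B
Each backdoor path contains an unconditioned collider, so every path is already blocked with the empty conditioning set:
  P1: blocked at collider E (neither it nor any descendant is in the conditioning set).
The empty set is therefore the unique smallest valid set.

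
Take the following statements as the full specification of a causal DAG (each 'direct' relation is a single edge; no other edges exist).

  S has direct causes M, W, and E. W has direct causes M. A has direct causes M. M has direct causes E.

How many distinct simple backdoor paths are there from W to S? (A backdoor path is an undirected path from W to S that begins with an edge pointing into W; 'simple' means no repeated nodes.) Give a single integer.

2

A backdoor path from W to S is any simple undirected path whose first edge points into W (i.e. leaves W via a parent).
Parents of W: {M}.
Enumerating:
  P1: W <- M <- E -> S
  P2: W <- M -> S
That exhausts the simple backdoor paths. Count: 2.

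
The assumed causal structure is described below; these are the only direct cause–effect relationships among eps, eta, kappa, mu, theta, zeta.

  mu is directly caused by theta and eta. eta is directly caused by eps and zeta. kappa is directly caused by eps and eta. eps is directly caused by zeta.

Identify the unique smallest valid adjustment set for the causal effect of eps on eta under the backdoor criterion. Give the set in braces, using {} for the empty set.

Variables eligible for adjustment (non-descendants of eps, excluding eps and eta): {theta, zeta}.
Backdoor paths from eps to eta:
  P1: eps <- zeta -> eta
The empty set is not sufficient: P1 (eps <- zeta -> eta) has no collider blocking it and no conditioned non-collider, so it is open.
Try {zeta}:
  P1: blocked at fork node zeta ∈ conditioning set.
{zeta} contains no descendant of eps and blocks every backdoor path.
No other singleton works — e.g. {theta} leaves P1 open — so {zeta} is the unique smallest valid adjustment set.

{zeta}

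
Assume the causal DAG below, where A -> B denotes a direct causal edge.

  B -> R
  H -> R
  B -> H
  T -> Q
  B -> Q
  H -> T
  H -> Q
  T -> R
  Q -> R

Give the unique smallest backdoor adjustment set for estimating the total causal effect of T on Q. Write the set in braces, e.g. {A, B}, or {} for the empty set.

{H}

Variables eligible for adjustment (non-descendants of T, excluding T and Q): {B, H}.
Backdoor paths from T to Q:
  P1: T <- H <- B -> Q
  P2: T <- H <- B -> R <- Q
  P3: T <- H -> Q
  P4: T <- H -> R <- B -> Q
  P5: T <- H -> R <- Q
The empty set is not sufficient: P1 (T <- H <- B -> Q) has no collider blocking it and no conditioned non-collider, so it is open.
Try {H}:
  P1: blocked at chain node H ∈ conditioning set.
  P2: blocked at chain node H ∈ conditioning set.
  P3: blocked at fork node H ∈ conditioning set.
  P4: blocked at fork node H ∈ conditioning set.
  P5: blocked at fork node H ∈ conditioning set.
{H} contains no descendant of T and blocks every backdoor path.
No other singleton works — e.g. {B} leaves P3 open — so {H} is the unique smallest valid adjustment set.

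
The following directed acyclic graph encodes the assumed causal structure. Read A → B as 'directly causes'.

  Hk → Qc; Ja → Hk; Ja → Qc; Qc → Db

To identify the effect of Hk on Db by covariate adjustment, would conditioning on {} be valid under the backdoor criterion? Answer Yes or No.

No

Backdoor paths from Hk to Db (paths whose first edge points into Hk):
  P1: Hk <- Ja -> Qc -> Db
Condition 1 (no descendant of Hk in the set): holds — descendants of Hk are {Db, Qc}; none are in {}.
Condition 2 (every backdoor path blocked by {}):
  P1: open — no interior node is in the conditioning set.
{} does not satisfy the backdoor criterion.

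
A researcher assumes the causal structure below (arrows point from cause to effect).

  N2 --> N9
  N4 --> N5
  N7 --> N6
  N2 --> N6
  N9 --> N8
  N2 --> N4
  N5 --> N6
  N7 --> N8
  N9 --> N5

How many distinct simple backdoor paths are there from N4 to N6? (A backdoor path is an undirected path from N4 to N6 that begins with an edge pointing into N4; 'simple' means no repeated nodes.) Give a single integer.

A backdoor path from N4 to N6 is any simple undirected path whose first edge points into N4 (i.e. leaves N4 via a parent).
Parents of N4: {N2}.
Enumerating:
  P1: N4 <- N2 -> N9 -> N5 -> N6
  P2: N4 <- N2 -> N9 -> N8 <- N7 -> N6
  P3: N4 <- N2 -> N6
That exhausts the simple backdoor paths. Count: 3.

3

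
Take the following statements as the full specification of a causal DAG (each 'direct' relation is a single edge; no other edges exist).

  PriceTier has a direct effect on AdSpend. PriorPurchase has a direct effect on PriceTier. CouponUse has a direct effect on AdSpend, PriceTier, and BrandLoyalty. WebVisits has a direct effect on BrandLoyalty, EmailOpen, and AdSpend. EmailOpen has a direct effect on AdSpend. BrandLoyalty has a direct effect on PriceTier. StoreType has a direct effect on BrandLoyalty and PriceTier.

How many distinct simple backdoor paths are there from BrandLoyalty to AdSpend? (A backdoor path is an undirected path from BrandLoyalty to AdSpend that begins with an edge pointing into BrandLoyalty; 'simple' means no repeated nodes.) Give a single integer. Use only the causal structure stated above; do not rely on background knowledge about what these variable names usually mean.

A backdoor path from BrandLoyalty to AdSpend is any simple undirected path whose first edge points into BrandLoyalty (i.e. leaves BrandLoyalty via a parent).
Parents of BrandLoyalty: {CouponUse, StoreType, WebVisits}.
Enumerating:
  P1: BrandLoyalty <- StoreType -> PriceTier <- CouponUse -> AdSpend
  P2: BrandLoyalty <- StoreType -> PriceTier -> AdSpend
  P3: BrandLoyalty <- CouponUse -> PriceTier -> AdSpend
  P4: BrandLoyalty <- CouponUse -> AdSpend
  P5: BrandLoyalty <- WebVisits -> EmailOpen -> AdSpend
  P6: BrandLoyalty <- WebVisits -> AdSpend
That exhausts the simple backdoor paths. Count: 6.

6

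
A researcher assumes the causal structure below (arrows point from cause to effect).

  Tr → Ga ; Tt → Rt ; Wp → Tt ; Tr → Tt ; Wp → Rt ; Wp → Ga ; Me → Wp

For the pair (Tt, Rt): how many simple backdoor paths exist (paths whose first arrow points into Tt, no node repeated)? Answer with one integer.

A backdoor path from Tt to Rt is any simple undirected path whose first edge points into Tt (i.e. leaves Tt via a parent).
Parents of Tt: {Tr, Wp}.
Enumerating:
  P1: Tt <- Tr -> Ga <- Wp -> Rt
  P2: Tt <- Wp -> Rt
That exhausts the simple backdoor paths. Count: 2.

2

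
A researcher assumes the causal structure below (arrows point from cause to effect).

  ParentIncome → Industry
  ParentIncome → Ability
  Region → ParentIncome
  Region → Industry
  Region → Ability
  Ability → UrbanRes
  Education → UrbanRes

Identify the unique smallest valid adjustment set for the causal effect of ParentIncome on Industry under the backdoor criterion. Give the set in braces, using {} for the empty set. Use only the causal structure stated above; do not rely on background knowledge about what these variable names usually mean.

Variables eligible for adjustment (non-descendants of ParentIncome, excluding ParentIncome and Industry): {Education, Region}.
Backdoor paths from ParentIncome to Industry:
  P1: ParentIncome <- Region -> Industry
The empty set is not sufficient: P1 (ParentIncome <- Region -> Industry) has no collider blocking it and no conditioned non-collider, so it is open.
Try {Region}:
  P1: blocked at fork node Region ∈ conditioning set.
{Region} contains no descendant of ParentIncome and blocks every backdoor path.
No other singleton works — e.g. {Education} leaves P1 open — so {Region} is the unique smallest valid adjustment set.

{Region}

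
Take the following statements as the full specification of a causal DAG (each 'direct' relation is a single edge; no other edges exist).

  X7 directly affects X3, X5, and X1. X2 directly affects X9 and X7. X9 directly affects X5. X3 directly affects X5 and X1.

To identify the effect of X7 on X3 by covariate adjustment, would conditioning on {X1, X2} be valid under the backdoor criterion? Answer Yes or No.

Backdoor paths from X7 to X3 (paths whose first edge points into X7):
  P1: X7 <- X2 -> X9 -> X5 <- X3
Condition 1 (no descendant of X7 in the set): FAILS — X1 is a descendant of X7.
Condition 2 (every backdoor path blocked by {X1, X2}):
  P1: blocked at fork node X2 ∈ conditioning set.
{X1, X2} does not satisfy the backdoor criterion.

No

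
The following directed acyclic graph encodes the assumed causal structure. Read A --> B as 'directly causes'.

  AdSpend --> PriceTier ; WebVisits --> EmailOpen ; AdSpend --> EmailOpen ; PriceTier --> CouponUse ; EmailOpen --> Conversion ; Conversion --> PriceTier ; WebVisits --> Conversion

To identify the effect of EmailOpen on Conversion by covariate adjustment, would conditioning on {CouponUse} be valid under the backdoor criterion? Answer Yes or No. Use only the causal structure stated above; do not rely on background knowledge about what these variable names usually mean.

No

Backdoor paths from EmailOpen to Conversion (paths whose first edge points into EmailOpen):
  P1: EmailOpen <- WebVisits -> Conversion
  P2: EmailOpen <- AdSpend -> PriceTier <- Conversion
Condition 1 (no descendant of EmailOpen in the set): FAILS — CouponUse is a descendant of EmailOpen.
Condition 2 (every backdoor path blocked by {CouponUse}):
  P1: open — no interior node is in the conditioning set.
  P2: open — collider(s) PriceTier are conditioned on (or have a conditioned descendant) and no non-collider on the path is in the set.
{CouponUse} does not satisfy the backdoor criterion.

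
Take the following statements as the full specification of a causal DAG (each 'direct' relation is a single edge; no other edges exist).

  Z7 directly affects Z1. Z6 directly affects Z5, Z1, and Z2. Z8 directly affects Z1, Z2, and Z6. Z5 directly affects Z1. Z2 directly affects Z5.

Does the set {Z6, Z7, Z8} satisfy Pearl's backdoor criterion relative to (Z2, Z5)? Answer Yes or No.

Backdoor paths from Z2 to Z5 (paths whose first edge points into Z2):
  P1: Z2 <- Z8 -> Z6 -> Z5
  P2: Z2 <- Z8 -> Z6 -> Z1 <- Z5
  P3: Z2 <- Z8 -> Z1 <- Z6 -> Z5
  P4: Z2 <- Z8 -> Z1 <- Z5
  P5: Z2 <- Z6 <- Z8 -> Z1 <- Z5
  P6: Z2 <- Z6 -> Z5
  P7: Z2 <- Z6 -> Z1 <- Z5
Condition 1 (no descendant of Z2 in the set): holds — descendants of Z2 are {Z1, Z5}; none are in {Z6, Z7, Z8}.
Condition 2 (every backdoor path blocked by {Z6, Z7, Z8}):
  P1: blocked at fork node Z8 ∈ conditioning set.
  P2: blocked at fork node Z8 ∈ conditioning set.
  P3: blocked at fork node Z8 ∈ conditioning set.
  P4: blocked at fork node Z8 ∈ conditioning set.
  P5: blocked at chain node Z6 ∈ conditioning set.
  P6: blocked at fork node Z6 ∈ conditioning set.
  P7: blocked at fork node Z6 ∈ conditioning set.
{Z6, Z7, Z8} satisfies the backdoor criterion.

Yes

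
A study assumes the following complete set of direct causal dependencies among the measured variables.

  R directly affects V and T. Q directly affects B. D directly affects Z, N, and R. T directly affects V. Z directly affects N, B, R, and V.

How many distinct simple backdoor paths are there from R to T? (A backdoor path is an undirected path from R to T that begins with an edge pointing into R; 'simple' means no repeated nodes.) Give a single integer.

3

A backdoor path from R to T is any simple undirected path whose first edge points into R (i.e. leaves R via a parent).
Parents of R: {D, Z}.
Enumerating:
  P1: R <- D -> Z -> V <- T
  P2: R <- D -> N <- Z -> V <- T
  P3: R <- Z -> V <- T
That exhausts the simple backdoor paths. Count: 3.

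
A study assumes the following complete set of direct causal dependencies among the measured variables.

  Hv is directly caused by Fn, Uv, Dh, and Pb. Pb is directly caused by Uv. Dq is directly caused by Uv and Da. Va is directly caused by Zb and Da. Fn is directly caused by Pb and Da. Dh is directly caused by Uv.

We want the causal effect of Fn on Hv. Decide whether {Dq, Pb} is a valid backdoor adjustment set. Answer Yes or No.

Backdoor paths from Fn to Hv (paths whose first edge points into Fn):
  P1: Fn <- Pb <- Uv -> Dh -> Hv
  P2: Fn <- Pb <- Uv -> Hv
  P3: Fn <- Pb -> Hv
  P4: Fn <- Da -> Dq <- Uv -> Dh -> Hv
  P5: Fn <- Da -> Dq <- Uv -> Pb -> Hv
  P6: Fn <- Da -> Dq <- Uv -> Hv
Condition 1 (no descendant of Fn in the set): holds — descendants of Fn are {Hv}; none are in {Dq, Pb}.
Condition 2 (every backdoor path blocked by {Dq, Pb}):
  P1: blocked at chain node Pb ∈ conditioning set.
  P2: blocked at chain node Pb ∈ conditioning set.
  P3: blocked at fork node Pb ∈ conditioning set.
  P4: open — collider(s) Dq are conditioned on (or have a conditioned descendant) and no non-collider on the path is in the set.
  P5: blocked at chain node Pb ∈ conditioning set.
  P6: open — collider(s) Dq are conditioned on (or have a conditioned descendant) and no non-collider on the path is in the set.
{Dq, Pb} does not satisfy the backdoor criterion.

No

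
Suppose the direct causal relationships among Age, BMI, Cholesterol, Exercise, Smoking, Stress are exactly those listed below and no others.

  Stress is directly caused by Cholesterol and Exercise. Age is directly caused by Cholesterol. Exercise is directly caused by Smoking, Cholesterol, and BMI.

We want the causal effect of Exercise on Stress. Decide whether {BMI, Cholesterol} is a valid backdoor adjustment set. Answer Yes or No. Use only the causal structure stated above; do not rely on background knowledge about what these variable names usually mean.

Yes

Backdoor paths from Exercise to Stress (paths whose first edge points into Exercise):
  P1: Exercise <- Cholesterol -> Stress
Condition 1 (no descendant of Exercise in the set): holds — descendants of Exercise are {Stress}; none are in {BMI, Cholesterol}.
Condition 2 (every backdoor path blocked by {BMI, Cholesterol}):
  P1: blocked at fork node Cholesterol ∈ conditioning set.
{BMI, Cholesterol} satisfies the backdoor criterion.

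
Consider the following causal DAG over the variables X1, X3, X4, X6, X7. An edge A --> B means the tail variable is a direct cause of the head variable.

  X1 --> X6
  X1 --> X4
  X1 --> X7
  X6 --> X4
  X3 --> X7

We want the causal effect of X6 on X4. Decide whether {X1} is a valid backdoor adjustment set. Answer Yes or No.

Backdoor paths from X6 to X4 (paths whose first edge points into X6):
  P1: X6 <- X1 -> X4
Condition 1 (no descendant of X6 in the set): holds — descendants of X6 are {X4}; none are in {X1}.
Condition 2 (every backdoor path blocked by {X1}):
  P1: blocked at fork node X1 ∈ conditioning set.
{X1} satisfies the backdoor criterion.

Yes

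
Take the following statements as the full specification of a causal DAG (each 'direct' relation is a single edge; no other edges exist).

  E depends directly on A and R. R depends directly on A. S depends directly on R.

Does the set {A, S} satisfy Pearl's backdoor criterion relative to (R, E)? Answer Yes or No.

Backdoor paths from R to E (paths whose first edge points into R):
  P1: R <- A -> E
Condition 1 (no descendant of R in the set): FAILS — S is a descendant of R.
Condition 2 (every backdoor path blocked by {A, S}):
  P1: blocked at fork node A ∈ conditioning set.
{A, S} does not satisfy the backdoor criterion.

No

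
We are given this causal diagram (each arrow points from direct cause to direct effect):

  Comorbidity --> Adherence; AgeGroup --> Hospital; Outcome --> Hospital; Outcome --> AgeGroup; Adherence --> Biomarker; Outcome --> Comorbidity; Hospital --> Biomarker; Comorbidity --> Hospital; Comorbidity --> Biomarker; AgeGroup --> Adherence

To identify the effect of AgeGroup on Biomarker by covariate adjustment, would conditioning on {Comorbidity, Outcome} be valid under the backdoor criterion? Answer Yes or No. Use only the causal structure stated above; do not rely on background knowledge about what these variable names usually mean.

Backdoor paths from AgeGroup to Biomarker (paths whose first edge points into AgeGroup):
  P1: AgeGroup <- Outcome -> Comorbidity -> Hospital -> Biomarker
  P2: AgeGroup <- Outcome -> Comorbidity -> Adherence -> Biomarker
  P3: AgeGroup <- Outcome -> Comorbidity -> Biomarker
  P4: AgeGroup <- Outcome -> Hospital <- Comorbidity -> Adherence -> Biomarker
  P5: AgeGroup <- Outcome -> Hospital <- Comorbidity -> Biomarker
  P6: AgeGroup <- Outcome -> Hospital -> Biomarker
Condition 1 (no descendant of AgeGroup in the set): holds — descendants of AgeGroup are {Adherence, Biomarker, Hospital}; none are in {Comorbidity, Outcome}.
Condition 2 (every backdoor path blocked by {Comorbidity, Outcome}):
  P1: blocked at fork node Outcome ∈ conditioning set.
  P2: blocked at fork node Outcome ∈ conditioning set.
  P3: blocked at fork node Outcome ∈ conditioning set.
  P4: blocked at fork node Outcome ∈ conditioning set.
  P5: blocked at fork node Outcome ∈ conditioning set.
  P6: blocked at fork node Outcome ∈ conditioning set.
{Comorbidity, Outcome} satisfies the backdoor criterion.

Yes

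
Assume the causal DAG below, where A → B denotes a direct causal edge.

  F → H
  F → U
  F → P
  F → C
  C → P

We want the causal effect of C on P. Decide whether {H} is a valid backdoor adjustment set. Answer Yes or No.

No

Backdoor paths from C to P (paths whose first edge points into C):
  P1: C <- F -> P
Condition 1 (no descendant of C in the set): holds — descendants of C are {P}; none are in {H}.
Condition 2 (every backdoor path blocked by {H}):
  P1: open — no interior node is in the conditioning set.
{H} does not satisfy the backdoor criterion.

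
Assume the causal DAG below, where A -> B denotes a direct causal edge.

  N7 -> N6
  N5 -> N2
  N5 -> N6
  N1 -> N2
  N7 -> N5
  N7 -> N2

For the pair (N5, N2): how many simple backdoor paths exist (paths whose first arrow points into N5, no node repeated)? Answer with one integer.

1

A backdoor path from N5 to N2 is any simple undirected path whose first edge points into N5 (i.e. leaves N5 via a parent).
Parents of N5: {N7}.
Enumerating:
  P1: N5 <- N7 -> N2
That exhausts the simple backdoor paths. Count: 1.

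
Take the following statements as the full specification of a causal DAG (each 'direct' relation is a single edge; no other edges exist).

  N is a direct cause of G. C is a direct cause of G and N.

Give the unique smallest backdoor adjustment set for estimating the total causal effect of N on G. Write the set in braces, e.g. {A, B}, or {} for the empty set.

{C}

Variables eligible for adjustment (non-descendants of N, excluding N and G): {C}.
Backdoor paths from N to G:
  P1: N <- C -> G
The empty set is not sufficient: P1 (N <- C -> G) has no collider blocking it and no conditioned non-collider, so it is open.
Try {C}:
  P1: blocked at fork node C ∈ conditioning set.
{C} contains no descendant of N and blocks every backdoor path.
{C} is the unique smallest valid adjustment set.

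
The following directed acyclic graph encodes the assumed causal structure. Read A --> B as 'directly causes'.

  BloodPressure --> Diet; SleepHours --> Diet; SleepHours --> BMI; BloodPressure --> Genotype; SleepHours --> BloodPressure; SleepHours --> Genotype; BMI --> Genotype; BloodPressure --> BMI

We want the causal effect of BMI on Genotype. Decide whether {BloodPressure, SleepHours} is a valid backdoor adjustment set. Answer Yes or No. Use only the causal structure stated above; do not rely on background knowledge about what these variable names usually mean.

Yes

Backdoor paths from BMI to Genotype (paths whose first edge points into BMI):
  P1: BMI <- SleepHours -> BloodPressure -> Genotype
  P2: BMI <- SleepHours -> Genotype
  P3: BMI <- SleepHours -> Diet <- BloodPressure -> Genotype
  P4: BMI <- BloodPressure <- SleepHours -> Genotype
  P5: BMI <- BloodPressure -> Genotype
  P6: BMI <- BloodPressure -> Diet <- SleepHours -> Genotype
Condition 1 (no descendant of BMI in the set): holds — descendants of BMI are {Genotype}; none are in {BloodPressure, SleepHours}.
Condition 2 (every backdoor path blocked by {BloodPressure, SleepHours}):
  P1: blocked at fork node SleepHours ∈ conditioning set.
  P2: blocked at fork node SleepHours ∈ conditioning set.
  P3: blocked at fork node SleepHours ∈ conditioning set.
  P4: blocked at chain node BloodPressure ∈ conditioning set.
  P5: blocked at fork node BloodPressure ∈ conditioning set.
  P6: blocked at fork node BloodPressure ∈ conditioning set.
{BloodPressure, SleepHours} satisfies the backdoor criterion.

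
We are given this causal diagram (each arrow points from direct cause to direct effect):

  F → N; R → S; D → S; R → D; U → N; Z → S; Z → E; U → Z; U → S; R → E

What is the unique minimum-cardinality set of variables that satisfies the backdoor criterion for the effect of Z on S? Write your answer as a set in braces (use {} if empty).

Variables eligible for adjustment (non-descendants of Z, excluding Z and S): {D, F, N, R, U}.
Backdoor paths from Z to S:
  P1: Z <- U -> S
The empty set is not sufficient: P1 (Z <- U -> S) has no collider blocking it and no conditioned non-collider, so it is open.
Try {U}:
  P1: blocked at fork node U ∈ conditioning set.
{U} contains no descendant of Z and blocks every backdoor path.
No other singleton works — e.g. {F} leaves P1 open — so {U} is the unique smallest valid adjustment set.

{U}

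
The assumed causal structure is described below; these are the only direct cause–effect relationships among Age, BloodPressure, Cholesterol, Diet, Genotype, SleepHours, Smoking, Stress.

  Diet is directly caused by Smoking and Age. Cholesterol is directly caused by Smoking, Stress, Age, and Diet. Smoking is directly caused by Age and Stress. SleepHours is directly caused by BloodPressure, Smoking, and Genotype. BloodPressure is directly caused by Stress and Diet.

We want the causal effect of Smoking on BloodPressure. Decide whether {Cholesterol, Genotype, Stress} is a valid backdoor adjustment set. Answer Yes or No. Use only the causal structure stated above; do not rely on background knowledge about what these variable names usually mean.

No

Backdoor paths from Smoking to BloodPressure (paths whose first edge points into Smoking):
  P1: Smoking <- Stress -> BloodPressure
  P2: Smoking <- Stress -> Cholesterol <- Age -> Diet -> BloodPressure
  P3: Smoking <- Stress -> Cholesterol <- Diet -> BloodPressure
  P4: Smoking <- Age -> Diet -> BloodPressure
  P5: Smoking <- Age -> Diet -> Cholesterol <- Stress -> BloodPressure
  P6: Smoking <- Age -> Cholesterol <- Stress -> BloodPressure
  P7: Smoking <- Age -> Cholesterol <- Diet -> BloodPressure
Condition 1 (no descendant of Smoking in the set): FAILS — Cholesterol is a descendant of Smoking.
Condition 2 (every backdoor path blocked by {Cholesterol, Genotype, Stress}):
  P1: blocked at fork node Stress ∈ conditioning set.
  P2: blocked at fork node Stress ∈ conditioning set.
  P3: blocked at fork node Stress ∈ conditioning set.
  P4: open — no interior node is in the conditioning set.
  P5: blocked at fork node Stress ∈ conditioning set.
  P6: blocked at fork node Stress ∈ conditioning set.
  P7: open — collider(s) Cholesterol are conditioned on (or have a conditioned descendant) and no non-collider on the path is in the set.
{Cholesterol, Genotype, Stress} does not satisfy the backdoor criterion.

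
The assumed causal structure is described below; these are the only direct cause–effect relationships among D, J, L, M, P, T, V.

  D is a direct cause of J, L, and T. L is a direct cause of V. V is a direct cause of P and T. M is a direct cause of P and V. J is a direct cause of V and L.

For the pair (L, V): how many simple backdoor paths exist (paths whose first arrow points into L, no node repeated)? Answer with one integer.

A backdoor path from L to V is any simple undirected path whose first edge points into L (i.e. leaves L via a parent).
Parents of L: {D, J}.
Enumerating:
  P1: L <- D -> J -> V
  P2: L <- D -> T <- V
  P3: L <- J <- D -> T <- V
  P4: L <- J -> V
That exhausts the simple backdoor paths. Count: 4.

4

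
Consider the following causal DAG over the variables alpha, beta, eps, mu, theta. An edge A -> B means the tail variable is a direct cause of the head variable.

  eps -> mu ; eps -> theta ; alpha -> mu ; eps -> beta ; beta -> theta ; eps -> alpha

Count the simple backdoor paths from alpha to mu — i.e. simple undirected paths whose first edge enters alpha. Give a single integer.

A backdoor path from alpha to mu is any simple undirected path whose first edge points into alpha (i.e. leaves alpha via a parent).
Parents of alpha: {eps}.
Enumerating:
  P1: alpha <- eps -> mu
That exhausts the simple backdoor paths. Count: 1.

1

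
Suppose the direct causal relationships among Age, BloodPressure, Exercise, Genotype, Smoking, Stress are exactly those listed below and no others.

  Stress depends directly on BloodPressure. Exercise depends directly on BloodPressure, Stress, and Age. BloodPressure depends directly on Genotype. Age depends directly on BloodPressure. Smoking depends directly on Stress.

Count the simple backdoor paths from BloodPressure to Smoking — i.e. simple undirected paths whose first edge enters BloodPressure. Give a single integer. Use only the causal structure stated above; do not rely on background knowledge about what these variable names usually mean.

0

A backdoor path from BloodPressure to Smoking is any simple undirected path whose first edge points into BloodPressure (i.e. leaves BloodPressure via a parent).
Parents of BloodPressure: {Genotype}.
No simple path from any parent of BloodPressure reaches Smoking without revisiting BloodPressure, so there are no backdoor paths.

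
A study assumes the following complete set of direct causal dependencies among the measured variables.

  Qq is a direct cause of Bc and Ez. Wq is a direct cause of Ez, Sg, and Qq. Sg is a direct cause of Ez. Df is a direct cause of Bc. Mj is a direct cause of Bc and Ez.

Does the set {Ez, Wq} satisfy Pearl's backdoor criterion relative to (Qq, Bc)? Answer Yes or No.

Backdoor paths from Qq to Bc (paths whose first edge points into Qq):
  P1: Qq <- Wq -> Sg -> Ez <- Mj -> Bc
  P2: Qq <- Wq -> Ez <- Mj -> Bc
Condition 1 (no descendant of Qq in the set): FAILS — Ez is a descendant of Qq.
Condition 2 (every backdoor path blocked by {Ez, Wq}):
  P1: blocked at fork node Wq ∈ conditioning set.
  P2: blocked at fork node Wq ∈ conditioning set.
{Ez, Wq} does not satisfy the backdoor criterion.

No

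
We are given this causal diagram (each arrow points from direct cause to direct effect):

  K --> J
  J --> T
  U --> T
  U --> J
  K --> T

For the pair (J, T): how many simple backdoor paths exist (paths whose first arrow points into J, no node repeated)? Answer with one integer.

A backdoor path from J to T is any simple undirected path whose first edge points into J (i.e. leaves J via a parent).
Parents of J: {K, U}.
Enumerating:
  P1: J <- U -> T
  P2: J <- K -> T
That exhausts the simple backdoor paths. Count: 2.

2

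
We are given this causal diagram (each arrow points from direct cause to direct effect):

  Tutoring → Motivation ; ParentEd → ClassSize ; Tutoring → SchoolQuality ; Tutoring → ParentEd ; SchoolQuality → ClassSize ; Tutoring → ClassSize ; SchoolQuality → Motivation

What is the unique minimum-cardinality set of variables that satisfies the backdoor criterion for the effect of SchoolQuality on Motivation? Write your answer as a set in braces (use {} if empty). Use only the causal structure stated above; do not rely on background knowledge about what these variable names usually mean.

{Tutoring}

Variables eligible for adjustment (non-descendants of SchoolQuality, excluding SchoolQuality and Motivation): {ParentEd, Tutoring}.
Backdoor paths from SchoolQuality to Motivation:
  P1: SchoolQuality <- Tutoring -> Motivation
The empty set is not sufficient: P1 (SchoolQuality <- Tutoring -> Motivation) has no collider blocking it and no conditioned non-collider, so it is open.
Try {Tutoring}:
  P1: blocked at fork node Tutoring ∈ conditioning set.
{Tutoring} contains no descendant of SchoolQuality and blocks every backdoor path.
No other singleton works — e.g. {ParentEd} leaves P1 open — so {Tutoring} is the unique smallest valid adjustment set.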